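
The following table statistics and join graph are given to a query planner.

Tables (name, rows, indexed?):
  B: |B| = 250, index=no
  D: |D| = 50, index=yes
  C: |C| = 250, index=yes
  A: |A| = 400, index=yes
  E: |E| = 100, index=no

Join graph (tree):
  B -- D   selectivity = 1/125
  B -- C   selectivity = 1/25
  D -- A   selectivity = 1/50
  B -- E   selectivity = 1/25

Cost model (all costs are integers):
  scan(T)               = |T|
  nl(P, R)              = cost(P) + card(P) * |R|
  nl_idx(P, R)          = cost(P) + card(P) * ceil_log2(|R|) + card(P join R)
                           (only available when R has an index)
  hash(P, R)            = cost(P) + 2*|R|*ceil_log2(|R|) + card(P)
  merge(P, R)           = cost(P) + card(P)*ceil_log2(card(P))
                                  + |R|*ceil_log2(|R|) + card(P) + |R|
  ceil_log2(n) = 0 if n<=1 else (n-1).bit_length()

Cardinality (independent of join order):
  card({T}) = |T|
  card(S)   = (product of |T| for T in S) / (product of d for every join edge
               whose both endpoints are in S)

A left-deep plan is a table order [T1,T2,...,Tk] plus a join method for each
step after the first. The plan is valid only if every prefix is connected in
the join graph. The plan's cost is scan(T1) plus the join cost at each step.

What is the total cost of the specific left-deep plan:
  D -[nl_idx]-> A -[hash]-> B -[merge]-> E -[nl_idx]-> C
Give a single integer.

72500

step 1: scan D: cost=50, card=50
step 2: join A via nl_idx
    card(P join A) = 50*400/(50) = 400
    cost = 50 + 50*9 + 400 = 900
step 3: join B via hash
    card(P join B) = 400*250/(125) = 800
    cost = 900 + 2*250*8 + 400 = 5300
step 4: join E via merge
    card(P join E) = 800*100/(25) = 3200
    cost = 5300 + 800*10 + 100*7 + 800 + 100 = 14900
step 5: join C via nl_idx
    card(P join C) = 3200*250/(25) = 32000
    cost = 14900 + 3200*8 + 32000 = 72500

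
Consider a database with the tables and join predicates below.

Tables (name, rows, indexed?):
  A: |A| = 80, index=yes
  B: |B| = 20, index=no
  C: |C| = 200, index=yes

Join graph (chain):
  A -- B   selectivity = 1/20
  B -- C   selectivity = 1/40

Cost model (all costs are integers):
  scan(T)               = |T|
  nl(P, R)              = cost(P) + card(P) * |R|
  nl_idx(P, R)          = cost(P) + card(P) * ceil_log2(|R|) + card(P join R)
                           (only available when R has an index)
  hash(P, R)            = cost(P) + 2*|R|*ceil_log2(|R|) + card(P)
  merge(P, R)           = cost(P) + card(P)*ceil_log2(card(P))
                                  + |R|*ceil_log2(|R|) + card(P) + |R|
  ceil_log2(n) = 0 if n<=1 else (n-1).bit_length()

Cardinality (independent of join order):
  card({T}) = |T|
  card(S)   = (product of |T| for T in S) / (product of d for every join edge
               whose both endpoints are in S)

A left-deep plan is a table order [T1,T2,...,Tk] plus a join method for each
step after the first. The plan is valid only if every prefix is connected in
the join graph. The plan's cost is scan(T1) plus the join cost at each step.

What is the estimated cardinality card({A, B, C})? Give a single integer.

Tables in S: A(80), B(20), C(200)
Edges inside S: A-B(d=20), B-C(d=40)
numerator = 80 * 20 * 200 = 320000
denominator = 20 * 40 = 800
card(S) = 320000 / 800 = 400

400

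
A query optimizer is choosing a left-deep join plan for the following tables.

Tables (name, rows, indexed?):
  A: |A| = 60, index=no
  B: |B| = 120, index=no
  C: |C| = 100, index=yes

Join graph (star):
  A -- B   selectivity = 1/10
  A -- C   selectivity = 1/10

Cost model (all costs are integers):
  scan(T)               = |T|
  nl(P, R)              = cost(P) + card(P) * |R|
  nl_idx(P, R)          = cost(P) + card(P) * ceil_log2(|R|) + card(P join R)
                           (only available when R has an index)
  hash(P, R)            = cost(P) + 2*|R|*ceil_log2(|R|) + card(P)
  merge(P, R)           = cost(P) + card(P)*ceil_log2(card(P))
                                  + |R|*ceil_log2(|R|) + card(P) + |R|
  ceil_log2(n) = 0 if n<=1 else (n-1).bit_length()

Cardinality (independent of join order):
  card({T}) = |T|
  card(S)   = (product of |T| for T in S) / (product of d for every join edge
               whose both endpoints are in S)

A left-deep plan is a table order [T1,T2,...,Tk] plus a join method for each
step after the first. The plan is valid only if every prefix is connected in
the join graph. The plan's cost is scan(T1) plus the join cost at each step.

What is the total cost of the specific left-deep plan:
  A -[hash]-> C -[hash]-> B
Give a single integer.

step 1: scan A: cost=60, card=60
step 2: join C via hash
    card(P join C) = 60*100/(10) = 600
    cost = 60 + 2*100*7 + 60 = 1520
step 3: join B via hash
    card(P join B) = 600*120/(10) = 7200
    cost = 1520 + 2*120*7 + 600 = 3800

3800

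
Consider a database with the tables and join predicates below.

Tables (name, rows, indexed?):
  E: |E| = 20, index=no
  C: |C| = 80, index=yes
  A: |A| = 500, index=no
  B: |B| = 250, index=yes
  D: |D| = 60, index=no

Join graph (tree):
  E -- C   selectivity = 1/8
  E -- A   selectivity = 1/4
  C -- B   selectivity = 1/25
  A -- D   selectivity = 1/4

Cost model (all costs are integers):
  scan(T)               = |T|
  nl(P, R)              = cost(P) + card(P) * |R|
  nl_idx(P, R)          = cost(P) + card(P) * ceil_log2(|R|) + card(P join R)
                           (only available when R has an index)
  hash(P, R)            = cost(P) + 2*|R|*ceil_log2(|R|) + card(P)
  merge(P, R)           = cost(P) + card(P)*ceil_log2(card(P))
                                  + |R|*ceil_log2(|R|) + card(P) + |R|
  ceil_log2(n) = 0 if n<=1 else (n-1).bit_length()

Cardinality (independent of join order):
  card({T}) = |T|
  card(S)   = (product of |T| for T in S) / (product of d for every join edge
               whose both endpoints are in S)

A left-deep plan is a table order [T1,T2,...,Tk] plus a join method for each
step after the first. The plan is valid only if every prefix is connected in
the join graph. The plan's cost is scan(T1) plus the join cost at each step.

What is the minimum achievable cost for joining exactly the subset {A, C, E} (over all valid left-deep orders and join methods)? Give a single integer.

Selinger DP over subsets of {A,C,E}:
  {E}: scan cost=20, card=20
  {C}: scan cost=80, card=80
  {A}: scan cost=500, card=500
  {CE}: card=200; try (E,hash)→360, (C,nl_idx)→360, (C,merge)→780, (E,merge)→840, (C,hash)→1160, (C,nl)→1620 …(+1); best=360 via (E,hash)
  {AE}: card=2500; try (E,hash)→1200, (A,merge)→5140, (E,merge)→5620, (A,hash)→9040, (A,nl)→10020, (E,nl)→10500; best=1200 via (E,hash)
  {ACE}: card=25000; try (C,hash)→4820, (A,merge)→7160, (A,hash)→9560, (C,merge)→34340, (C,nl_idx)→43700, (A,nl)→100360 …(+1); best=4820 via (C,hash)

4820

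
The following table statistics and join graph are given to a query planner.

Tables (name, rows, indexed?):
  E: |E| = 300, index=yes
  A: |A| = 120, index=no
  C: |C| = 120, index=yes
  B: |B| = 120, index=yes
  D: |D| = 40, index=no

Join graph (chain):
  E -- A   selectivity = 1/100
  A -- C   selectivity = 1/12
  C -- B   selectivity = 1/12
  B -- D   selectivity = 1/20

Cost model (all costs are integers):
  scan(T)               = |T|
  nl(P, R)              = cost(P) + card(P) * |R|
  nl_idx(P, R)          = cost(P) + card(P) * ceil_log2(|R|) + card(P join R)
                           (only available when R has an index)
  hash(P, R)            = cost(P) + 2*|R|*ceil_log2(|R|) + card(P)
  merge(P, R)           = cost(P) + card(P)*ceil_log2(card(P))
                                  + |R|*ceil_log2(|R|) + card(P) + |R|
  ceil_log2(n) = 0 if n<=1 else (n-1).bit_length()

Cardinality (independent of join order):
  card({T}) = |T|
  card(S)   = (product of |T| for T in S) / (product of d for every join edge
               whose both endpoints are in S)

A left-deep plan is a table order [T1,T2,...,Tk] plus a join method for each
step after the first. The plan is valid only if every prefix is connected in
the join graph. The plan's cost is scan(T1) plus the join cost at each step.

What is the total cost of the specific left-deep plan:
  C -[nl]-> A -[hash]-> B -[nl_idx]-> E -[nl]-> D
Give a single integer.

1601400

step 1: scan C: cost=120, card=120
step 2: join A via nl
    card(P join A) = 120*120/(12) = 1200
    cost = 120 + 120*120 = 14520
step 3: join B via hash
    card(P join B) = 1200*120/(12) = 12000
    cost = 14520 + 2*120*7 + 1200 = 17400
step 4: join E via nl_idx
    card(P join E) = 12000*300/(100) = 36000
    cost = 17400 + 12000*9 + 36000 = 161400
step 5: join D via nl
    card(P join D) = 36000*40/(20) = 72000
    cost = 161400 + 36000*40 = 1601400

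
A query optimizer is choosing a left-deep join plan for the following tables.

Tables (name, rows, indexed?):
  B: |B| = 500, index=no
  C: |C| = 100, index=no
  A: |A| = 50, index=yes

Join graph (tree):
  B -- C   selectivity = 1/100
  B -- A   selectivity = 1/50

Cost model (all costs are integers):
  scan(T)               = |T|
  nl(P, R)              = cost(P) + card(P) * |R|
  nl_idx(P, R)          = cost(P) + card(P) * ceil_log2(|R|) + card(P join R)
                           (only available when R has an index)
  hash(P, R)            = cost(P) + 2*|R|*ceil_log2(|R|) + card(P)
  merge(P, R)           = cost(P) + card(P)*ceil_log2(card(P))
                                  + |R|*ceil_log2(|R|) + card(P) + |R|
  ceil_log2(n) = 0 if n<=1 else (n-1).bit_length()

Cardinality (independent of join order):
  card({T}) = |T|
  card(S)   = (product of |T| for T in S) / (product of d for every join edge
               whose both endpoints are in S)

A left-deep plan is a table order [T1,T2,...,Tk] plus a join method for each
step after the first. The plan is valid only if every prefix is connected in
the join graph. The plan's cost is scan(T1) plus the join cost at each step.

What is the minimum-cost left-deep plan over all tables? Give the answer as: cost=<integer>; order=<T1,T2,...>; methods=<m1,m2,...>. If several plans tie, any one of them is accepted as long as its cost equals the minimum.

cost=3500; order=B,A,C; methods=hash,hash

Selinger DP (subsets sized 1..n):
  {B}: scan cost=500, card=500
  {C}: scan cost=100, card=100
  {A}: scan cost=50, card=50
  {BC}: card=500; try (C,hash)→2400, (B,merge)→5900, (C,merge)→6300, (B,hash)→9200, (B,nl)→50100, (C,nl)→50500; best=2400 via (C,hash)
  {AB}: card=500; try (A,hash)→1600, (A,nl_idx)→4000, (B,merge)→5400, (A,merge)→5850, (B,hash)→9100, (B,nl)→25050 …(+1); best=1600 via (A,hash)
  {ABC}: card=500; try (C,hash)→3500, (A,hash)→3500, (A,nl_idx)→5900, (C,merge)→7400, (A,merge)→7750, (A,nl)→27400 …(+1); best=3500 via (C,hash)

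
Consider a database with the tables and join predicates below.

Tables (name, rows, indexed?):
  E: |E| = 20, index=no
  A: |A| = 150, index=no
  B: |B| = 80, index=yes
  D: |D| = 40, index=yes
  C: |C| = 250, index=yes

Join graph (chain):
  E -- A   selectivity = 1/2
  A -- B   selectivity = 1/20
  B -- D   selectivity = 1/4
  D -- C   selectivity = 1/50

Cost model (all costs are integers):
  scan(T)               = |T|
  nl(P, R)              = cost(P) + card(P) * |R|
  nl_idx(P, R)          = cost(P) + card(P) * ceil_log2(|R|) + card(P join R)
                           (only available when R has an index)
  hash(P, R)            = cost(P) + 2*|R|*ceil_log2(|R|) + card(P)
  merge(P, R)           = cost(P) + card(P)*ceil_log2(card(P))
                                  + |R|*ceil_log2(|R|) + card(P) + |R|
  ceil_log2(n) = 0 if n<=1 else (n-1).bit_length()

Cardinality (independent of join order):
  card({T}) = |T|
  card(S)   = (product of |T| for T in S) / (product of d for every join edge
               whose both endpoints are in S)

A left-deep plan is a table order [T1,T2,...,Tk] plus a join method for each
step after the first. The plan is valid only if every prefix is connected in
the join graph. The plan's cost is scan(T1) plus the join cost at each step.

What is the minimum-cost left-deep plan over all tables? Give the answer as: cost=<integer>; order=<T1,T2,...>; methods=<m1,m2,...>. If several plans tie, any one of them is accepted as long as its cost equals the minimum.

Selinger DP (subsets sized 1..n):
  {E}: scan cost=20, card=20
  {A}: scan cost=150, card=150
  {B}: scan cost=80, card=80
  {D}: scan cost=40, card=40
  {C}: scan cost=250, card=250
  {AE}: card=1500; try (E,hash)→500, (A,merge)→1490, (E,merge)→1620, (A,hash)→2440, (A,nl)→3020, (E,nl)→3150; best=500 via (E,hash)
  {AB}: card=600; try (B,hash)→1420, (B,nl_idx)→1800, (A,merge)→2070, (B,merge)→2140, (A,hash)→2560, (A,nl)→12080 …(+1); best=1420 via (B,hash)
  {BD}: card=800; try (D,hash)→640, (B,merge)→960, (D,merge)→1000, (B,nl_idx)→1120, (B,hash)→1200, (D,nl_idx)→1360 …(+2); best=640 via (D,hash)
  {CD}: card=200; try (C,nl_idx)→560, (D,hash)→980, (D,nl_idx)→1950, (C,merge)→2570, (D,merge)→2780, (C,hash)→4080 …(+2); best=560 via (C,nl_idx)
  {ABE}: card=6000; try (E,hash)→2220, (B,hash)→3120, (E,merge)→8140, (E,nl)→13420, (B,nl_idx)→17000, (B,merge)→19140 …(+1); best=2220 via (E,hash)
  {ABD}: card=6000; try (D,hash)→2500, (A,hash)→3840, (D,merge)→8300, (A,merge)→10790, (D,nl_idx)→11020, (D,nl)→25420 …(+1); best=2500 via (D,hash)
  {BCD}: card=4000; try (B,hash)→1880, (B,merge)→3000, (C,hash)→5440, (B,nl_idx)→5960, (C,nl_idx)→11040, (C,merge)→11690 …(+2); best=1880 via (B,hash)
  {ABDE}: card=60000; try (E,hash)→8700, (D,hash)→8700, (D,merge)→86500, (E,merge)→86620, (D,nl_idx)→98220, (E,nl)→122500 …(+1); best=8700 via (E,hash)
  {ABCD}: card=30000; try (A,hash)→8280, (C,hash)→12500, (A,merge)→55230, (C,nl_idx)→80500, (C,merge)→88750, (A,nl)→601880 …(+1); best=8280 via (A,hash)
  {ABCDE}: card=300000; try (E,hash)→38480, (C,hash)→72700, (E,merge)→488400, (E,nl)→608280, (C,nl_idx)→788700, (C,merge)→1030950 …(+1); best=38480 via (E,hash)

cost=38480; order=D,C,B,A,E; methods=nl_idx,hash,hash,hash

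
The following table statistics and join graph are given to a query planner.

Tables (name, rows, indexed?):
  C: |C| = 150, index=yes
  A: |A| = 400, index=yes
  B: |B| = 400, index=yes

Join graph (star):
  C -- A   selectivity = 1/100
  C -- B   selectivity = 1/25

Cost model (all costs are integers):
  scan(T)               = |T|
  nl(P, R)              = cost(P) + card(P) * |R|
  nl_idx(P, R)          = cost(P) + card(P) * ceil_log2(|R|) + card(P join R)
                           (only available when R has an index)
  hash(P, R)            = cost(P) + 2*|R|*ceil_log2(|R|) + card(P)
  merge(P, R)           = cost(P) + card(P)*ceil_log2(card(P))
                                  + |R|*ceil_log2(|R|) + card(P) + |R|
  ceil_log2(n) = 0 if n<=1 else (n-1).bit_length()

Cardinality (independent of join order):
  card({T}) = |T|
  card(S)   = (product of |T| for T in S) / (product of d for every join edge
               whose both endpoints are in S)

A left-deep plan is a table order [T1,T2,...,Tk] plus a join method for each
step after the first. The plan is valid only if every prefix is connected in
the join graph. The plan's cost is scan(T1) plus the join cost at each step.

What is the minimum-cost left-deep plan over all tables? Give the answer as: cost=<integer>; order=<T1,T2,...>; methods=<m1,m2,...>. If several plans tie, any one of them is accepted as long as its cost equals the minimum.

cost=9900; order=C,A,B; methods=nl_idx,hash

Selinger DP (subsets sized 1..n):
  {C}: scan cost=150, card=150
  {A}: scan cost=400, card=400
  {B}: scan cost=400, card=400
  {AC}: card=600; try (A,nl_idx)→2100, (C,hash)→3200, (C,nl_idx)→4200, (A,merge)→5500, (C,merge)→5750, (A,hash)→7500 …(+2); best=2100 via (A,nl_idx)
  {BC}: card=2400; try (C,hash)→3200, (B,nl_idx)→3900, (B,merge)→5500, (C,merge)→5750, (C,nl_idx)→6000, (B,hash)→7500 …(+2); best=3200 via (C,hash)
  {ABC}: card=9600; try (B,hash)→9900, (B,merge)→12700, (A,hash)→12800, (B,nl_idx)→17100, (A,nl_idx)→34400, (A,merge)→38400 …(+2); best=9900 via (B,hash)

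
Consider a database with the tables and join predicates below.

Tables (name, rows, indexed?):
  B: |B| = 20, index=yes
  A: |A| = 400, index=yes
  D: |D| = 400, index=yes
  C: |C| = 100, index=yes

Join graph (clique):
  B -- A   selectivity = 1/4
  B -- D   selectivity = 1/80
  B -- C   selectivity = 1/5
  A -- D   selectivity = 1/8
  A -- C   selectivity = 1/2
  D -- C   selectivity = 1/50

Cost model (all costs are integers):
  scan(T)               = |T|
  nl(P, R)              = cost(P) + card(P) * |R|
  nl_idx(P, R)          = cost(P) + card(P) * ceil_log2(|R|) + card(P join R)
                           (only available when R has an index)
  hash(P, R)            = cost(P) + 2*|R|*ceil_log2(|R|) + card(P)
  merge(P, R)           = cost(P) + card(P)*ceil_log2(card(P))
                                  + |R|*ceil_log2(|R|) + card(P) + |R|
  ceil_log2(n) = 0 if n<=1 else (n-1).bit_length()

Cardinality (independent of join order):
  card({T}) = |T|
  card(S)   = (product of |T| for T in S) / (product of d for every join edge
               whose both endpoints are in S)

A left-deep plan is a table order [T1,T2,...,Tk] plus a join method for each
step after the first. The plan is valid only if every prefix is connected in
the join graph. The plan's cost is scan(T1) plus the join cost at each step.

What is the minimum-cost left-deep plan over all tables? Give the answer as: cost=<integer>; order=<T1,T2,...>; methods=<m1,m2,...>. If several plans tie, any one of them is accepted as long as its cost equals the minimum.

cost=1650; order=B,D,C,A; methods=nl_idx,nl_idx,nl_idx

Selinger DP (subsets sized 1..n):
  {B}: scan cost=20, card=20
  {A}: scan cost=400, card=400
  {D}: scan cost=400, card=400
  {C}: scan cost=100, card=100
  {AB}: card=2000; try (B,hash)→1000, (A,nl_idx)→2200, (A,merge)→4140, (B,nl_idx)→4400, (B,merge)→4520, (A,hash)→7240 …(+2); best=1000 via (B,hash)
  {BD}: card=100; try (D,nl_idx)→300, (B,hash)→1000, (B,nl_idx)→2500, (D,merge)→4140, (B,merge)→4520, (D,hash)→7240 …(+2); best=300 via (D,nl_idx)
  {BC}: card=400; try (B,hash)→400, (C,nl_idx)→560, (C,merge)→940, (B,nl_idx)→1000, (B,merge)→1020, (C,hash)→1440 …(+2); best=400 via (B,hash)
  {AD}: card=20000; try (D,hash)→8000, (A,hash)→8000, (D,merge)→8400, (A,merge)→8400, (D,nl_idx)→24000, (A,nl_idx)→24000 …(+2); best=8000 via (D,hash)
  {AC}: card=20000; try (C,hash)→2200, (A,merge)→4900, (C,merge)→5200, (A,hash)→7400, (A,nl_idx)→21000, (C,nl_idx)→23200 …(+2); best=2200 via (C,hash)
  {CD}: card=800; try (D,nl_idx)→1800, (C,hash)→2200, (C,nl_idx)→4000, (D,merge)→4900, (C,merge)→5200, (D,hash)→7400 …(+2); best=1800 via (D,nl_idx)
  {ABD}: card=1250; try (A,nl_idx)→2450, (A,merge)→5100, (A,hash)→7600, (D,hash)→10200, (D,nl_idx)→20250, (B,hash)→28200 …(+6); best=2450 via (A,nl_idx)
  {ABC}: card=20000; try (C,hash)→4400, (A,hash)→8000, (A,merge)→8400, (B,hash)→22400, (A,nl_idx)→24000, (C,merge)→25800 …(+6); best=4400 via (C,hash)
  {BCD}: card=40; try (C,nl_idx)→1040, (C,hash)→1800, (C,merge)→1900, (B,hash)→2800, (D,nl_idx)→4040, (B,nl_idx)→5840 …(+6); best=1040 via (C,nl_idx)
  {ACD}: card=20000; try (A,hash)→9800, (A,merge)→14600, (A,nl_idx)→29000, (D,hash)→29400, (C,hash)→29400, (C,nl_idx)→168000 …(+6); best=9800 via (A,hash)
  {ABCD}: card=250; try (A,nl_idx)→1650, (C,hash)→5100, (A,merge)→5320, (A,hash)→8280, (C,nl_idx)→11450, (A,nl)→17040 …(+10); best=1650 via (A,nl_idx)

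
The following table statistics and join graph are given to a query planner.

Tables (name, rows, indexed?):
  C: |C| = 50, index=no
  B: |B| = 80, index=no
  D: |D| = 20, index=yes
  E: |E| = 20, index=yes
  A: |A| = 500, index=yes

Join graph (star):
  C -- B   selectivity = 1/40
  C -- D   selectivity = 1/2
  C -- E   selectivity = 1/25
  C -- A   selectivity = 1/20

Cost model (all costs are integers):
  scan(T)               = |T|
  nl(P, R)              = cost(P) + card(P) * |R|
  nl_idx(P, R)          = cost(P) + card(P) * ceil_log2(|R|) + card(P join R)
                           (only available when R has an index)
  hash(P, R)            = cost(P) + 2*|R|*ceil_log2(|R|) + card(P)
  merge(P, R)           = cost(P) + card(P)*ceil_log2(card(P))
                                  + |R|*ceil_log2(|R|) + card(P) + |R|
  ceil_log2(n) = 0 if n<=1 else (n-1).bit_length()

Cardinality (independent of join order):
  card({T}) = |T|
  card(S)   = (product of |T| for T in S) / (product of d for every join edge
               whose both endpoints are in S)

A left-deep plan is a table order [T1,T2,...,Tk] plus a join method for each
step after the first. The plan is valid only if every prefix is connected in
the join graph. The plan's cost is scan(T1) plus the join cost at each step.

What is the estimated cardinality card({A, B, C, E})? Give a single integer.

Tables in S: A(500), B(80), C(50), E(20)
Edges inside S: C-B(d=40), C-E(d=25), C-A(d=20)
numerator = 500 * 80 * 50 * 20 = 40000000
denominator = 40 * 25 * 20 = 20000
card(S) = 40000000 / 20000 = 2000

2000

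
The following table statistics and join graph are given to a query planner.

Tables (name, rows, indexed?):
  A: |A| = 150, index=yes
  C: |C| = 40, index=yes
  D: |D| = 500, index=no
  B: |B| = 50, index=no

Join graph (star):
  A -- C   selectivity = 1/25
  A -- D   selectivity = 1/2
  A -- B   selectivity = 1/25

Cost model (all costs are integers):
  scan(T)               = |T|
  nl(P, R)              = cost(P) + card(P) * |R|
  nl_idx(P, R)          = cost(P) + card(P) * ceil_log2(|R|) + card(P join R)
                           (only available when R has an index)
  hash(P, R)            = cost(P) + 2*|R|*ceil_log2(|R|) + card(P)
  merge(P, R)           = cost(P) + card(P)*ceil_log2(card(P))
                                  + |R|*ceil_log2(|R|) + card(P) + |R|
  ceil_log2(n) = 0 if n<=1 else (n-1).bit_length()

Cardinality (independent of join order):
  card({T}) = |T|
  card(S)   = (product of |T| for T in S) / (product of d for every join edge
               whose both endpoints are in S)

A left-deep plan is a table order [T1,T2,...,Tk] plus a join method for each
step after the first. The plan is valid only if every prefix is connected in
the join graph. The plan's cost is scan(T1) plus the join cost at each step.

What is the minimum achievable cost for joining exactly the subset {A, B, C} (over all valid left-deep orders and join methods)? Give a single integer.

Selinger DP over subsets of {A,B,C}:
  {A}: scan cost=150, card=150
  {C}: scan cost=40, card=40
  {B}: scan cost=50, card=50
  {AC}: card=240; try (A,nl_idx)→600, (C,hash)→780, (C,nl_idx)→1290, (A,merge)→1670, (C,merge)→1780, (A,hash)→2480 …(+2); best=600 via (A,nl_idx)
  {AB}: card=300; try (A,nl_idx)→750, (B,hash)→900, (A,merge)→1750, (B,merge)→1850, (A,hash)→2500, (A,nl)→7550 …(+1); best=750 via (A,nl_idx)
  {ABC}: card=480; try (B,hash)→1440, (C,hash)→1530, (C,nl_idx)→3030, (B,merge)→3110, (C,merge)→4030, (B,nl)→12600 …(+1); best=1440 via (B,hash)

1440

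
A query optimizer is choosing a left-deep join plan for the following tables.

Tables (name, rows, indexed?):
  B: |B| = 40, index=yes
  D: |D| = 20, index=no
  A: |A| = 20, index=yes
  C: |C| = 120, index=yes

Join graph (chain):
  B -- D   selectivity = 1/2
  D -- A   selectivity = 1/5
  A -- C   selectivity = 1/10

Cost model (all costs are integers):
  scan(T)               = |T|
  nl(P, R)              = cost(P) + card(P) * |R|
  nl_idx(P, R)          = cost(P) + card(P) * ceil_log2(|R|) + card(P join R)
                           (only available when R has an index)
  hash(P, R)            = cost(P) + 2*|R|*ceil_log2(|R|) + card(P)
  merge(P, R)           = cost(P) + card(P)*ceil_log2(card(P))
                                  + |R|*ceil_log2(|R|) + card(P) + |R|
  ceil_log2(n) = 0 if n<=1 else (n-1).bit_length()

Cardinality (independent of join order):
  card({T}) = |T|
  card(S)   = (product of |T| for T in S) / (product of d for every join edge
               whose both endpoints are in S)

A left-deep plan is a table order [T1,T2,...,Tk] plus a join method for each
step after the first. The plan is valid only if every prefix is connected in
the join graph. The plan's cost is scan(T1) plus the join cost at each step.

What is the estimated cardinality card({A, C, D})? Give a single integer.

960

Tables in S: A(20), C(120), D(20)
Edges inside S: D-A(d=5), A-C(d=10)
numerator = 20 * 120 * 20 = 48000
denominator = 5 * 10 = 50
card(S) = 48000 / 50 = 960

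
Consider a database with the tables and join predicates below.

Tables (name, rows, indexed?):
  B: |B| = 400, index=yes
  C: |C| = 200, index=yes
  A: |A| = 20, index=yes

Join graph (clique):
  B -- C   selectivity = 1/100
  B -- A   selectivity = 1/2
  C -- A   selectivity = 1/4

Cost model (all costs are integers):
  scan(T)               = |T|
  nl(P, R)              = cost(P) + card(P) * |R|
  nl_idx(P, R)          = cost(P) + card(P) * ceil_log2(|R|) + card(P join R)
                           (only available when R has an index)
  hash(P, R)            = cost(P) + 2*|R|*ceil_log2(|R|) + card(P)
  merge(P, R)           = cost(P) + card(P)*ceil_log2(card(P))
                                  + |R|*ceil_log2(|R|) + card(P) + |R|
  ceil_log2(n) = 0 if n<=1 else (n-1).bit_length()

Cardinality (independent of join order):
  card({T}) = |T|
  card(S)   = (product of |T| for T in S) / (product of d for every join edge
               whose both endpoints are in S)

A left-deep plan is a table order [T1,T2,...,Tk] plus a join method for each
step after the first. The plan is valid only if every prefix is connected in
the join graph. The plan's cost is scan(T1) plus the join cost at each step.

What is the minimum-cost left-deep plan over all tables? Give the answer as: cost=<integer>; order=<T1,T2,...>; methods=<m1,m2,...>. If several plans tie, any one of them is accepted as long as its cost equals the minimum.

Selinger DP (subsets sized 1..n):
  {B}: scan cost=400, card=400
  {C}: scan cost=200, card=200
  {A}: scan cost=20, card=20
  {BC}: card=800; try (B,nl_idx)→2800, (C,hash)→4000, (C,nl_idx)→4400, (B,merge)→6000, (C,merge)→6200, (B,hash)→7600 …(+2); best=2800 via (B,nl_idx)
  {AB}: card=4000; try (A,hash)→1000, (B,merge)→4140, (B,nl_idx)→4200, (A,merge)→4520, (A,nl_idx)→6400, (B,hash)→7240 …(+2); best=1000 via (A,hash)
  {AC}: card=1000; try (A,hash)→600, (C,nl_idx)→1180, (C,merge)→1940, (A,merge)→2120, (A,nl_idx)→2200, (C,hash)→3240 …(+2); best=600 via (A,hash)
  {ABC}: card=2000; try (A,hash)→3800, (C,hash)→8200, (B,hash)→8800, (A,nl_idx)→8800, (B,nl_idx)→11600, (A,merge)→11720 …(+6); best=3800 via (A,hash)

cost=3800; order=C,B,A; methods=nl_idx,hash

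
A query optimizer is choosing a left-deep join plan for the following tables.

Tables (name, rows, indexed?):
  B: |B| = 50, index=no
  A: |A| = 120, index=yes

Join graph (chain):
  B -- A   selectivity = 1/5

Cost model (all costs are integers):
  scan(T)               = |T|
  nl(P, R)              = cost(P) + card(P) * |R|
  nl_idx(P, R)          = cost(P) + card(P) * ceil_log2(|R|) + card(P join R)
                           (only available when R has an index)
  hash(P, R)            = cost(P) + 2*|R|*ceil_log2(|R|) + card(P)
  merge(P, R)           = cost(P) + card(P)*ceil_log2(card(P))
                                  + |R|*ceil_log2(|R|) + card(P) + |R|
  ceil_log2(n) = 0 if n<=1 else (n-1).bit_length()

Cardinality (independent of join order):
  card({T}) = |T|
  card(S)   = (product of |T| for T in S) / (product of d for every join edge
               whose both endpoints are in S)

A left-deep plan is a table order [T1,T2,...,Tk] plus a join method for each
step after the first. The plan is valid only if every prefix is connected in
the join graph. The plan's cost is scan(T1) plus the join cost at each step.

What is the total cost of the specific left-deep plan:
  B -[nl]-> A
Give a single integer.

6050

step 1: scan B: cost=50, card=50
step 2: join A via nl
    card(P join A) = 50*120/(5) = 1200
    cost = 50 + 50*120 = 6050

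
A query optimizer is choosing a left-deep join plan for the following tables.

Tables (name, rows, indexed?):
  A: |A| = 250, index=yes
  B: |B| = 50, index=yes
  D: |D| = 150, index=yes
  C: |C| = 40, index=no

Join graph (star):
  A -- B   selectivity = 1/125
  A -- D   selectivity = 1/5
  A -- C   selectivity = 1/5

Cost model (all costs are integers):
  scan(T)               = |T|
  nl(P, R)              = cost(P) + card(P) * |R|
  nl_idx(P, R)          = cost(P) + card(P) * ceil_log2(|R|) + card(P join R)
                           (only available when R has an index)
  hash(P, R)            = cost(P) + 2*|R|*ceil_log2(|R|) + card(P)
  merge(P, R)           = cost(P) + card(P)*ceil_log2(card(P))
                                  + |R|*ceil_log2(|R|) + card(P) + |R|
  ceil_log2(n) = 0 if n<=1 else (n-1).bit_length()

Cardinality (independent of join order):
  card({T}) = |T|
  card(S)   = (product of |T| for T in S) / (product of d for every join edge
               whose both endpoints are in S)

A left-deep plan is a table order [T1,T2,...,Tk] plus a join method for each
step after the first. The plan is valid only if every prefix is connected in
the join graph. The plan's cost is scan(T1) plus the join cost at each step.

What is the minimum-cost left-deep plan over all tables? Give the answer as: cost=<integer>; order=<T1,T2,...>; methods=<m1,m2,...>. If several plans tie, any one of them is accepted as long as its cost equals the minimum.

cost=4330; order=B,A,C,D; methods=nl_idx,hash,hash

Selinger DP (subsets sized 1..n):
  {A}: scan cost=250, card=250
  {B}: scan cost=50, card=50
  {D}: scan cost=150, card=150
  {C}: scan cost=40, card=40
  {AB}: card=100; try (A,nl_idx)→550, (B,hash)→1100, (B,nl_idx)→1850, (A,merge)→2650, (B,merge)→2850, (A,hash)→4100 …(+2); best=550 via (A,nl_idx)
  {AD}: card=7500; try (D,hash)→2900, (A,merge)→3750, (D,merge)→3850, (A,hash)→4300, (A,nl_idx)→8850, (D,nl_idx)→9750 …(+2); best=2900 via (D,hash)
  {AC}: card=2000; try (C,hash)→980, (A,nl_idx)→2360, (A,merge)→2570, (C,merge)→2780, (A,hash)→4080, (A,nl)→10040 …(+1); best=980 via (C,hash)
  {ABD}: card=3000; try (D,merge)→2700, (D,hash)→3050, (D,nl_idx)→4350, (B,hash)→11000, (D,nl)→15550, (B,nl_idx)→50900 …(+2); best=2700 via (D,merge)
  {ABC}: card=800; try (C,hash)→1130, (C,merge)→1630, (B,hash)→3580, (C,nl)→4550, (B,nl_idx)→13780, (B,merge)→25330 …(+1); best=1130 via (C,hash)
  {ACD}: card=60000; try (D,hash)→5380, (C,hash)→10880, (D,merge)→26330, (D,nl_idx)→76980, (C,merge)→108180, (D,nl)→300980 …(+1); best=5380 via (D,hash)
  {ABCD}: card=24000; try (D,hash)→4330, (C,hash)→6180, (D,merge)→11280, (D,nl_idx)→31530, (C,merge)→41980, (B,hash)→65980 …(+5); best=4330 via (D,hash)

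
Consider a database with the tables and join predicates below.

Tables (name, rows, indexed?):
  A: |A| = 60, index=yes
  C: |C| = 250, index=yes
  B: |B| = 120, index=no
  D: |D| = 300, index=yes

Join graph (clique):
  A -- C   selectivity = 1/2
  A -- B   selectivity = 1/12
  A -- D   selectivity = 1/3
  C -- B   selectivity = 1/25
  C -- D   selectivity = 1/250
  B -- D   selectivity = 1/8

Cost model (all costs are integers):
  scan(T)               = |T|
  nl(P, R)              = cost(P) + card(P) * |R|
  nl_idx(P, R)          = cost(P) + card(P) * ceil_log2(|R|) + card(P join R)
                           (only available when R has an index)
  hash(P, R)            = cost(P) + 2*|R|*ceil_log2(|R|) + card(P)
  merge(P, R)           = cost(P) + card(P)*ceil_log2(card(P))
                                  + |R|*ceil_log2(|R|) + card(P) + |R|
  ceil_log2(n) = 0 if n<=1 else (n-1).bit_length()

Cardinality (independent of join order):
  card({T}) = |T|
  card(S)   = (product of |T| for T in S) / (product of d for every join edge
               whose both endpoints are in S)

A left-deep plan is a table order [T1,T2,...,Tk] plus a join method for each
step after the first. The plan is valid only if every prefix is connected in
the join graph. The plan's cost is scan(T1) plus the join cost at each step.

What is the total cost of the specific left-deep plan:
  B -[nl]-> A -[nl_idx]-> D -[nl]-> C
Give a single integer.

step 1: scan B: cost=120, card=120
step 2: join A via nl
    card(P join A) = 120*60/(12) = 600
    cost = 120 + 120*60 = 7320
step 3: join D via nl_idx
    card(P join D) = 600*300/(3*8) = 7500
    cost = 7320 + 600*9 + 7500 = 20220
step 4: join C via nl
    card(P join C) = 7500*250/(2*25*250) = 150
    cost = 20220 + 7500*250 = 1895220

1895220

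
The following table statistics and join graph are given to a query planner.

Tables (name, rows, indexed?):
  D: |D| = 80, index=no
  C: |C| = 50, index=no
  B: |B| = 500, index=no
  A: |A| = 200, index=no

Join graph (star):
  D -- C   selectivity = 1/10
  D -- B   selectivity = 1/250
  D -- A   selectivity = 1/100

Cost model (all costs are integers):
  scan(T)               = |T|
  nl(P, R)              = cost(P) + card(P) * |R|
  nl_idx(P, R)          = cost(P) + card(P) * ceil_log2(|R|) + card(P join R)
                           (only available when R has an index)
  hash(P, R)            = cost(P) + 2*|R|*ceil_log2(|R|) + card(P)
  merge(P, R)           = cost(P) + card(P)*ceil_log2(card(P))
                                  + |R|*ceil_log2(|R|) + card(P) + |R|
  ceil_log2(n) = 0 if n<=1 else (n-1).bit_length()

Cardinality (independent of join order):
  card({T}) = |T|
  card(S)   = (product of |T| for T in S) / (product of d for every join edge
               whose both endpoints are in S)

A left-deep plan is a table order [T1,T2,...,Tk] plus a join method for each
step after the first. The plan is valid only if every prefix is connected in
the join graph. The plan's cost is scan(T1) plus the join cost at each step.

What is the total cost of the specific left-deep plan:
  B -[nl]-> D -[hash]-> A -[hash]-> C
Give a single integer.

step 1: scan B: cost=500, card=500
step 2: join D via nl
    card(P join D) = 500*80/(250) = 160
    cost = 500 + 500*80 = 40500
step 3: join A via hash
    card(P join A) = 160*200/(100) = 320
    cost = 40500 + 2*200*8 + 160 = 43860
step 4: join C via hash
    card(P join C) = 320*50/(10) = 1600
    cost = 43860 + 2*50*6 + 320 = 44780

44780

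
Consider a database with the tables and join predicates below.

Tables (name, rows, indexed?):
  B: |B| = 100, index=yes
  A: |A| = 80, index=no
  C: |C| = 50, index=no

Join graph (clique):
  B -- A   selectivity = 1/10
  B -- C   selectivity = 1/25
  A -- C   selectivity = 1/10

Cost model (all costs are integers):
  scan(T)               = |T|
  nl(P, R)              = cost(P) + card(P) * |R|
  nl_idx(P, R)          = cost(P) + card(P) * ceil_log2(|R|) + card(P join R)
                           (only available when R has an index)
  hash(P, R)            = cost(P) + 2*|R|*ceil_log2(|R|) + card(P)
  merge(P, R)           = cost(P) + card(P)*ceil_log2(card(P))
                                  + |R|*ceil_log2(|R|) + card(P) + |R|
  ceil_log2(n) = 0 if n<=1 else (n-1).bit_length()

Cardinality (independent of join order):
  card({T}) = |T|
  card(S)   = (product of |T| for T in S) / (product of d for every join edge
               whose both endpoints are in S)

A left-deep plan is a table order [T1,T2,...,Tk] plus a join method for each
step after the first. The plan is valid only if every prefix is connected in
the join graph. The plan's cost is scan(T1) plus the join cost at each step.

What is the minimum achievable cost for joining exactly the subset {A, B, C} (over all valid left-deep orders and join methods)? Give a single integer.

1920

Selinger DP over subsets of {A,B,C}:
  {B}: scan cost=100, card=100
  {A}: scan cost=80, card=80
  {C}: scan cost=50, card=50
  {AB}: card=800; try (A,hash)→1320, (B,nl_idx)→1440, (B,merge)→1520, (A,merge)→1540, (B,hash)→1560, (B,nl)→8080 …(+1); best=1320 via (A,hash)
  {BC}: card=200; try (B,nl_idx)→600, (C,hash)→800, (B,merge)→1200, (C,merge)→1250, (B,hash)→1500, (B,nl)→5050 …(+1); best=600 via (B,nl_idx)
  {AC}: card=400; try (C,hash)→760, (A,merge)→1040, (C,merge)→1070, (A,hash)→1220, (A,nl)→4050, (C,nl)→4080; best=760 via (C,hash)
  {ABC}: card=160; try (A,hash)→1920, (B,hash)→2560, (C,hash)→2720, (A,merge)→3040, (B,nl_idx)→3720, (B,merge)→5560 …(+4); best=1920 via (A,hash)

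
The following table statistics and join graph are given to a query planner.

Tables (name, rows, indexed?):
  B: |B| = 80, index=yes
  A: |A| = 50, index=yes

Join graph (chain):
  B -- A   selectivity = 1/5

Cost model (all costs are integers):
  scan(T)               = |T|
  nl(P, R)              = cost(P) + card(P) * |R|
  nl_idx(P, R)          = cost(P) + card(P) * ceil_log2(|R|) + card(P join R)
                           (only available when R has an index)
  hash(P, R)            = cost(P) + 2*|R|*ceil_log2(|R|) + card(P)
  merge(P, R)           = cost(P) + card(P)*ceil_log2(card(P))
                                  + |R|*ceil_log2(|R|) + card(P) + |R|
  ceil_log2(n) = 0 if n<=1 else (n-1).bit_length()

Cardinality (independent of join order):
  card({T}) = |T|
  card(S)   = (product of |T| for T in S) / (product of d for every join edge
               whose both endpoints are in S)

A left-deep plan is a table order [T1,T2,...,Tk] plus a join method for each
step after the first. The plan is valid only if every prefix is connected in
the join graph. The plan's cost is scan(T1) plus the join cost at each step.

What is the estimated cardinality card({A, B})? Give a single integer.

Tables in S: A(50), B(80)
Edges inside S: B-A(d=5)
numerator = 50 * 80 = 4000
denominator = 5 = 5
card(S) = 4000 / 5 = 800

800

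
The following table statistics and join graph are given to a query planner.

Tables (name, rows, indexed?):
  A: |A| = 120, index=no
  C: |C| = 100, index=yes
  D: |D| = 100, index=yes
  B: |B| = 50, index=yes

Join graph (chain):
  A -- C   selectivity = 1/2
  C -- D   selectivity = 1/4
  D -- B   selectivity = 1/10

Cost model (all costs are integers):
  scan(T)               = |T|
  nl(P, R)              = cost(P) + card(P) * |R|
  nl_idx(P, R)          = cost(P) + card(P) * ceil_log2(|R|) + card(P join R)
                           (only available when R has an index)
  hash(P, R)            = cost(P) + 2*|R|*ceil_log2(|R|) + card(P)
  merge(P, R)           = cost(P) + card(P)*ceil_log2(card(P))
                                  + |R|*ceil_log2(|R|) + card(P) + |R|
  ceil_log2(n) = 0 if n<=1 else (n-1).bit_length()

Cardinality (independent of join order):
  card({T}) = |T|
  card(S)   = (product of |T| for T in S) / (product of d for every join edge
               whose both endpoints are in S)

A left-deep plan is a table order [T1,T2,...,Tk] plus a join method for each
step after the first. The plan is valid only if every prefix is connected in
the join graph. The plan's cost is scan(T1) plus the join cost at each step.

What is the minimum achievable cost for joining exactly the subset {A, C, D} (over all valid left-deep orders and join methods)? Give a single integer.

Selinger DP over subsets of {A,C,D}:
  {A}: scan cost=120, card=120
  {C}: scan cost=100, card=100
  {D}: scan cost=100, card=100
  {AC}: card=6000; try (C,hash)→1640, (A,merge)→1860, (C,merge)→1880, (A,hash)→1880, (C,nl_idx)→6960, (A,nl)→12100 …(+1); best=1640 via (C,hash)
  {CD}: card=2500; try (D,hash)→1600, (C,hash)→1600, (D,merge)→1700, (C,merge)→1700, (D,nl_idx)→3300, (C,nl_idx)→3300 …(+2); best=1600 via (D,hash)
  {ACD}: card=150000; try (A,hash)→5780, (D,hash)→9040, (A,merge)→35060, (D,merge)→86440, (D,nl_idx)→193640, (A,nl)→301600 …(+1); best=5780 via (A,hash)

5780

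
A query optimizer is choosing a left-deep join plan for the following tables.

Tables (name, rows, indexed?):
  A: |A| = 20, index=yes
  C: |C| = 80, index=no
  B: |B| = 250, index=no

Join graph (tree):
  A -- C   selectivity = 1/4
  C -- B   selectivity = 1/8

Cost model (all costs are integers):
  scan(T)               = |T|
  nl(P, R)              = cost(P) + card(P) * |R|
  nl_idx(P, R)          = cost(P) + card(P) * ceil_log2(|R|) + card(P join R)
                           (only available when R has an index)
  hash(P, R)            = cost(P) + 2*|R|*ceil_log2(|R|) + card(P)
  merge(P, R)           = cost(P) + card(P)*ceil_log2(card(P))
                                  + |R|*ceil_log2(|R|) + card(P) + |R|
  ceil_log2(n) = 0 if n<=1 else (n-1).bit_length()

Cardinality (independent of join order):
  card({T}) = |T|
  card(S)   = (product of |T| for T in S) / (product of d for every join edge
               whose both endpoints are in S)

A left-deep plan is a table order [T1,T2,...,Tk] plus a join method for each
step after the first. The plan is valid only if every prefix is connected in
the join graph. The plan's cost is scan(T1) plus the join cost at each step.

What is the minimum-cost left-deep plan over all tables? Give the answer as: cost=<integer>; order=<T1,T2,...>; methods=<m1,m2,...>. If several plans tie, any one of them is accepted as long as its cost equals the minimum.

cost=4320; order=B,C,A; methods=hash,hash

Selinger DP (subsets sized 1..n):
  {A}: scan cost=20, card=20
  {C}: scan cost=80, card=80
  {B}: scan cost=250, card=250
  {AC}: card=400; try (A,hash)→360, (C,merge)→780, (A,merge)→840, (A,nl_idx)→880, (C,hash)→1160, (C,nl)→1620 …(+1); best=360 via (A,hash)
  {BC}: card=2500; try (C,hash)→1620, (B,merge)→2970, (C,merge)→3140, (B,hash)→4160, (B,nl)→20080, (C,nl)→20250; best=1620 via (C,hash)
  {ABC}: card=12500; try (A,hash)→4320, (B,hash)→4760, (B,merge)→6610, (A,nl_idx)→26620, (A,merge)→34240, (A,nl)→51620 …(+1); best=4320 via (A,hash)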